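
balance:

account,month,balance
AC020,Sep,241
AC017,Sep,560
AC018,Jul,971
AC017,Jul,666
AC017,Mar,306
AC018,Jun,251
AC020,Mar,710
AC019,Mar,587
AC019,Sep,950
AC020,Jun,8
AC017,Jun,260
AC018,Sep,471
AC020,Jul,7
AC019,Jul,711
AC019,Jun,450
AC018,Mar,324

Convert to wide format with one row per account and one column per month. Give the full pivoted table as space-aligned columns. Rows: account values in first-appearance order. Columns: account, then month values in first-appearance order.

account  Sep  Jul  Mar  Jun
AC020    241  7    710  8  
AC017    560  666  306  260
AC018    471  971  324  251
AC019    950  711  587  450

Columns: account plus the 4 distinct month values (Sep, Jul, Mar, Jun).
For example, row AC020 column Sep takes balance=241 from the long row (AC020, Sep).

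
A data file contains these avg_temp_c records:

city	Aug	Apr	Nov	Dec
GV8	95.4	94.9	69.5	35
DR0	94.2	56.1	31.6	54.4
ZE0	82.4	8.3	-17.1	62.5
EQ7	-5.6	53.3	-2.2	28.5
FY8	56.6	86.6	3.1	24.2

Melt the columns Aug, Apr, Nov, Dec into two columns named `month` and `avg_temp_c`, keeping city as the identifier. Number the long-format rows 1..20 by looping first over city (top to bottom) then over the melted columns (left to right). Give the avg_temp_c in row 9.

20 rows total (5 × 4). Row 9: index ⌊(9-1)/4⌋ = 2 into city → ZE0; (9-1) mod 4 = 0 into the melted columns → Aug.
So row 9 is (ZE0, Aug, 82.4); avg_temp_c = 82.4.

82.4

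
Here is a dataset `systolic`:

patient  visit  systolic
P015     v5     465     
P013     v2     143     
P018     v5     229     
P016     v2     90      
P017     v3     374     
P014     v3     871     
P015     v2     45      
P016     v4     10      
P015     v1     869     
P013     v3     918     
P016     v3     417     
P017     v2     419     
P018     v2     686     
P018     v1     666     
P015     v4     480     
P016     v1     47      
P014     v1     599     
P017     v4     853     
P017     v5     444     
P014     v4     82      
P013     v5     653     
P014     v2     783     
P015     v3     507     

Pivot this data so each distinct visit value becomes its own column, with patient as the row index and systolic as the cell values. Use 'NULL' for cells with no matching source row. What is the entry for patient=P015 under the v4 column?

480

The long row with patient=P015, visit=v4 has systolic=480.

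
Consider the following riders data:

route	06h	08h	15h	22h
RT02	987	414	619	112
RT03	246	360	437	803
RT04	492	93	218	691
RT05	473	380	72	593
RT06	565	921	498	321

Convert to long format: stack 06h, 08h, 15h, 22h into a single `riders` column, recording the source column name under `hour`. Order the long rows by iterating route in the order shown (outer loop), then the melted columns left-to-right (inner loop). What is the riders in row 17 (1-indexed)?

20 rows total (5 × 4). Row 17: index ⌊(17-1)/4⌋ = 4 into route → RT06; (17-1) mod 4 = 0 into the melted columns → 06h.
So row 17 is (RT06, 06h, 565); riders = 565.

565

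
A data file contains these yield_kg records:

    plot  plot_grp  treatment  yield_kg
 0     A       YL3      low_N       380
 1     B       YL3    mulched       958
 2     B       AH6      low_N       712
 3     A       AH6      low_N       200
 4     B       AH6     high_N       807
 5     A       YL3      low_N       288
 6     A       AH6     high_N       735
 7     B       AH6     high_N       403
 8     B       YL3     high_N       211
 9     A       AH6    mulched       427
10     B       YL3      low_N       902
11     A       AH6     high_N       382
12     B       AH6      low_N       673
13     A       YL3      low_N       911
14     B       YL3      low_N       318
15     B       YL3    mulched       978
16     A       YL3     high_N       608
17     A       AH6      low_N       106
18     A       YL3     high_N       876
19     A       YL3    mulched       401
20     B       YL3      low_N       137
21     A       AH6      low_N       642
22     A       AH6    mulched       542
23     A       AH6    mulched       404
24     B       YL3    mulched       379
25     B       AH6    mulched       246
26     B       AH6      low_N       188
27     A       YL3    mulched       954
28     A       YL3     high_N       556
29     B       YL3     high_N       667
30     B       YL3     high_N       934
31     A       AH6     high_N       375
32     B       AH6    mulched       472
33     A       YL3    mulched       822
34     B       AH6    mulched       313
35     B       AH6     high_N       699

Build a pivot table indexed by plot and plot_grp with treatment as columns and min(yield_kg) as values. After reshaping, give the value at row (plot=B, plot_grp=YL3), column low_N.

137

Rows with plot=B, plot_grp=YL3 and treatment=low_N: yield_kg values are 902, 318, 137.
min(902, 318, 137) = 137.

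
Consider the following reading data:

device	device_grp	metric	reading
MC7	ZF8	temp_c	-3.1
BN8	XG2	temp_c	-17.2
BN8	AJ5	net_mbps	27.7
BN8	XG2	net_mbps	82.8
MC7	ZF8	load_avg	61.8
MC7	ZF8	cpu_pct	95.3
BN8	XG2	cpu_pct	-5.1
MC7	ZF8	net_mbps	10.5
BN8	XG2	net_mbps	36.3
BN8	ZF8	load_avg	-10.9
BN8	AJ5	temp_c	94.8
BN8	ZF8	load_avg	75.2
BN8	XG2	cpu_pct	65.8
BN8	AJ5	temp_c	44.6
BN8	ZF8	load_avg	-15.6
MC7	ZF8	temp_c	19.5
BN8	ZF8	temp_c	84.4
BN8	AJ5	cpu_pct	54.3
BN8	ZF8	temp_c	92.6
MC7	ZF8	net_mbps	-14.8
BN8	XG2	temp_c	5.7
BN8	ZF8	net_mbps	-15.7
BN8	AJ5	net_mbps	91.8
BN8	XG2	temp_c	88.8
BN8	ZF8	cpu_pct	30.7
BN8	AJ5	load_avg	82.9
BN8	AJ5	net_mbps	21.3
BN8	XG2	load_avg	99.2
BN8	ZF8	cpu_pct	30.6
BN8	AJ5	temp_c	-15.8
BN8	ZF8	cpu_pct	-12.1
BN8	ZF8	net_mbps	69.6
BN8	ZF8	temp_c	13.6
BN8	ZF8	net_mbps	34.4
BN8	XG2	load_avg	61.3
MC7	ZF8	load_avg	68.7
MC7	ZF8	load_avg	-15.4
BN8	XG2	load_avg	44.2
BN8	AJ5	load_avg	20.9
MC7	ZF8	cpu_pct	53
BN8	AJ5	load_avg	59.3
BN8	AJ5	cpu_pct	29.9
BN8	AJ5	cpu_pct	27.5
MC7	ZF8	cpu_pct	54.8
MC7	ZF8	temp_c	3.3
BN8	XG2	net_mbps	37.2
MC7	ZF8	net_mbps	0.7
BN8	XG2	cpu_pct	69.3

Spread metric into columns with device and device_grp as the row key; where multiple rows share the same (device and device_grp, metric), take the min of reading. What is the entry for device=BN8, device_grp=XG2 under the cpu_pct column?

Rows with device=BN8, device_grp=XG2 and metric=cpu_pct: reading values are -5.1, 65.8, 69.3.
min(-5.1, 65.8, 69.3) = -5.1.

-5.1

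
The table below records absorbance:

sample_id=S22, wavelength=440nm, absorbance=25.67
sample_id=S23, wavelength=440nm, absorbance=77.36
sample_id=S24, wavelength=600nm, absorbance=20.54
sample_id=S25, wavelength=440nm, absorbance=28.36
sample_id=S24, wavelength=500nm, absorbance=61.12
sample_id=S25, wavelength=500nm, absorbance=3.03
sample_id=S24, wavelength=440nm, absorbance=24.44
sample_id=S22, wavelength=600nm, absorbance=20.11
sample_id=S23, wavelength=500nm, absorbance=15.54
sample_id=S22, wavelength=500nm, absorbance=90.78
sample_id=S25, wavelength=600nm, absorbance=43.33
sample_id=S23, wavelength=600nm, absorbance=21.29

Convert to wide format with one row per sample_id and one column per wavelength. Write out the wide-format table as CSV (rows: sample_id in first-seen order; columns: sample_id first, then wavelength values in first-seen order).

Columns: sample_id plus the 3 distinct wavelength values (440nm, 600nm, 500nm).
For example, row S22 column 440nm takes absorbance=25.67 from the long row (S22, 440nm).

sample_id,440nm,600nm,500nm
S22,25.67,20.11,90.78
S23,77.36,21.29,15.54
S24,24.44,20.54,61.12
S25,28.36,43.33,3.03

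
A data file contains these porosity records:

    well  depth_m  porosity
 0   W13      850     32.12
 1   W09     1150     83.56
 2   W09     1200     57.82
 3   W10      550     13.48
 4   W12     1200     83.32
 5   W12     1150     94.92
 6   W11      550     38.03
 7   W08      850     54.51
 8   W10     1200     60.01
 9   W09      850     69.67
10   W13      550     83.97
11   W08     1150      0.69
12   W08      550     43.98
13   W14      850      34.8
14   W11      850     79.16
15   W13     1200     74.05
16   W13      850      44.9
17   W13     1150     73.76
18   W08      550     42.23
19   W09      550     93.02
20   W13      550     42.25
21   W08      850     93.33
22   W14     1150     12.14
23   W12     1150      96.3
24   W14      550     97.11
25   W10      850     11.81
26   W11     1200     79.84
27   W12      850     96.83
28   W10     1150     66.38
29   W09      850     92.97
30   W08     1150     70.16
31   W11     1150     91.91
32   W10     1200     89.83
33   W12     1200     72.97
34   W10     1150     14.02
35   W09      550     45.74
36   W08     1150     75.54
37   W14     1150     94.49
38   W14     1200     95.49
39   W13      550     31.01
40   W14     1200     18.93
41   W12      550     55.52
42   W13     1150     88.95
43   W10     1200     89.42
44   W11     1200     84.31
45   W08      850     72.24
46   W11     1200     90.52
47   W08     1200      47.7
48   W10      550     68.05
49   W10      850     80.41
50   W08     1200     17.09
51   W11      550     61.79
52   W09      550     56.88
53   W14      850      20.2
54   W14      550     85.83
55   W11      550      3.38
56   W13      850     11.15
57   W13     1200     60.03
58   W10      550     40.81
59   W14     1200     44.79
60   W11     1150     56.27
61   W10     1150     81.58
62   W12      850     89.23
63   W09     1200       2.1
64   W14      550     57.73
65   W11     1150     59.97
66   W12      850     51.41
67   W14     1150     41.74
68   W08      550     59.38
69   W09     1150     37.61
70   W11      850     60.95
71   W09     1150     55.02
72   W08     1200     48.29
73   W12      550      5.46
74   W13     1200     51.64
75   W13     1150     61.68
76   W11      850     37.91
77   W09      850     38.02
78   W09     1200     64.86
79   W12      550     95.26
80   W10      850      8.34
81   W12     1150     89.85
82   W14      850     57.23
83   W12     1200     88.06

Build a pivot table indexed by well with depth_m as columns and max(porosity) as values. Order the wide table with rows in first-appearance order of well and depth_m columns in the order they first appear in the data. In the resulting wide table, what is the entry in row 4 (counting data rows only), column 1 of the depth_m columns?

With rows in first-appearance order of well, row 4 is well=W12. depth_m columns in first-appearance order: 850, 1150, 1200, 550; column 1 is 850.
Long rows with well=W12, depth_m=850: max(96.83, 89.23, 51.41) = 96.83.

96.83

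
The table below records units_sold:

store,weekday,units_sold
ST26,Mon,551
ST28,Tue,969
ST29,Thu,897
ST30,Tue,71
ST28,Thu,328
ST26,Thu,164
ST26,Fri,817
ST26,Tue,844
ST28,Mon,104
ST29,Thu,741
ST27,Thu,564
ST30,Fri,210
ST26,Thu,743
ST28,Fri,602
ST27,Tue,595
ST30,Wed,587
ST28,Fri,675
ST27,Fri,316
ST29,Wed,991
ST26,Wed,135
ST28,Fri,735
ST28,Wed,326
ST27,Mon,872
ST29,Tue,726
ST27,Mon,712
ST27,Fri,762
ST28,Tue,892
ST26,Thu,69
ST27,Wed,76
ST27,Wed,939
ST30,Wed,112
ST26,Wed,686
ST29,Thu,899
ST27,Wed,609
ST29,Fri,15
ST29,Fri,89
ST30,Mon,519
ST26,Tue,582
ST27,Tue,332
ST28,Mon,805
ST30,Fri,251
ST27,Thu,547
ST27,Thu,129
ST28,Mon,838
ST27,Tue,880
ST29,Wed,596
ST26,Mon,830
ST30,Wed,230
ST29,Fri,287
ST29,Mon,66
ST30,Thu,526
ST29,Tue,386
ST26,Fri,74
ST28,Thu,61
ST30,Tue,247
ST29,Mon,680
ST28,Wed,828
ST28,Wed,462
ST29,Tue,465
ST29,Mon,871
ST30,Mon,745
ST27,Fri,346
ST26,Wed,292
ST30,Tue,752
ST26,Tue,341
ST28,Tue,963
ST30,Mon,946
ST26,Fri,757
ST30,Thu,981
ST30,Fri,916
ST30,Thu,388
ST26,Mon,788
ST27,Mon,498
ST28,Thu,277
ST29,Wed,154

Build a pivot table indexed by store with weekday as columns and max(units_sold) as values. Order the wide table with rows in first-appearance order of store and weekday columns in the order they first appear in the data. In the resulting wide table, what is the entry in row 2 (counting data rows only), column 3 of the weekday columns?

328

With rows in first-appearance order of store, row 2 is store=ST28. weekday columns in first-appearance order: Mon, Tue, Thu, Fri, Wed; column 3 is Thu.
Long rows with store=ST28, weekday=Thu: max(328, 61, 277) = 328.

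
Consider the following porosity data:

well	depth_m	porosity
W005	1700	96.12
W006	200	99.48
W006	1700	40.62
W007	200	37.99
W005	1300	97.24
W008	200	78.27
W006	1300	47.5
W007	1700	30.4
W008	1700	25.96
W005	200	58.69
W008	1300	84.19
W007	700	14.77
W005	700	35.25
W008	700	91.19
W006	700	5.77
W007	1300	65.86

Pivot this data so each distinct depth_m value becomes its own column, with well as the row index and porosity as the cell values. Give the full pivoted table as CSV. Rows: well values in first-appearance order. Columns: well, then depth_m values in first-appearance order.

well,1700,200,1300,700
W005,96.12,58.69,97.24,35.25
W006,40.62,99.48,47.5,5.77
W007,30.4,37.99,65.86,14.77
W008,25.96,78.27,84.19,91.19

Columns: well plus the 4 distinct depth_m values (1700, 200, 1300, 700).
For example, row W005 column 1700 takes porosity=96.12 from the long row (W005, 1700).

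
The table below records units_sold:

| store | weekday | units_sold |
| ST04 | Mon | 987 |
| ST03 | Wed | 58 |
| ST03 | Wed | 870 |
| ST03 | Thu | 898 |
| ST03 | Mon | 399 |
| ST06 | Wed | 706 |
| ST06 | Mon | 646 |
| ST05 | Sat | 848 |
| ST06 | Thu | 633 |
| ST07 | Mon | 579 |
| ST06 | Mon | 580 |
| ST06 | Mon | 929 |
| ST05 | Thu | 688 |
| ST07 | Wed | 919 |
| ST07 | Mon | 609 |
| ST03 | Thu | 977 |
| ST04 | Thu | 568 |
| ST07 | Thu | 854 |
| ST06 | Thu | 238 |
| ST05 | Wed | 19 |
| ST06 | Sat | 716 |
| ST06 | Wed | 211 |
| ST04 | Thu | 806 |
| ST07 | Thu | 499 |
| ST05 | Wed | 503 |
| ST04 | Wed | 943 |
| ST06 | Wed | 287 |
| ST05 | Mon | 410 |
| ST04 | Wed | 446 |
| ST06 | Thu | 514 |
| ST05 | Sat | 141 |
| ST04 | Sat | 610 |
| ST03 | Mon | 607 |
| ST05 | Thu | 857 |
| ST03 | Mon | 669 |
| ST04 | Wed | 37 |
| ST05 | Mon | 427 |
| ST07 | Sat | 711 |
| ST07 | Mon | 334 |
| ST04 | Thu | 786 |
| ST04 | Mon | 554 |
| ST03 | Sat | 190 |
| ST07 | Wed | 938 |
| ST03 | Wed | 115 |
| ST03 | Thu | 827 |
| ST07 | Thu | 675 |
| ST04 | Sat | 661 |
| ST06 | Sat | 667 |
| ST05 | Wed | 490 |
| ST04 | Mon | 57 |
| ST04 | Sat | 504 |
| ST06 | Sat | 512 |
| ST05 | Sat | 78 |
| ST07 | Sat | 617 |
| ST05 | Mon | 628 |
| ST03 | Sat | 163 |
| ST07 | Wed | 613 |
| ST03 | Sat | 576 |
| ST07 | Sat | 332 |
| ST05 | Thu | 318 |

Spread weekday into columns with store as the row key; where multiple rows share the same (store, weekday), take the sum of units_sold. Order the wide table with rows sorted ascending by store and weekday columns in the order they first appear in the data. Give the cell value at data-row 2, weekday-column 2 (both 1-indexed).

1426

With rows sorted ascending by store, row 2 is store=ST04. weekday columns in first-appearance order: Mon, Wed, Thu, Sat; column 2 is Wed.
Long rows with store=ST04, weekday=Wed: 943 + 446 + 37 = 1426.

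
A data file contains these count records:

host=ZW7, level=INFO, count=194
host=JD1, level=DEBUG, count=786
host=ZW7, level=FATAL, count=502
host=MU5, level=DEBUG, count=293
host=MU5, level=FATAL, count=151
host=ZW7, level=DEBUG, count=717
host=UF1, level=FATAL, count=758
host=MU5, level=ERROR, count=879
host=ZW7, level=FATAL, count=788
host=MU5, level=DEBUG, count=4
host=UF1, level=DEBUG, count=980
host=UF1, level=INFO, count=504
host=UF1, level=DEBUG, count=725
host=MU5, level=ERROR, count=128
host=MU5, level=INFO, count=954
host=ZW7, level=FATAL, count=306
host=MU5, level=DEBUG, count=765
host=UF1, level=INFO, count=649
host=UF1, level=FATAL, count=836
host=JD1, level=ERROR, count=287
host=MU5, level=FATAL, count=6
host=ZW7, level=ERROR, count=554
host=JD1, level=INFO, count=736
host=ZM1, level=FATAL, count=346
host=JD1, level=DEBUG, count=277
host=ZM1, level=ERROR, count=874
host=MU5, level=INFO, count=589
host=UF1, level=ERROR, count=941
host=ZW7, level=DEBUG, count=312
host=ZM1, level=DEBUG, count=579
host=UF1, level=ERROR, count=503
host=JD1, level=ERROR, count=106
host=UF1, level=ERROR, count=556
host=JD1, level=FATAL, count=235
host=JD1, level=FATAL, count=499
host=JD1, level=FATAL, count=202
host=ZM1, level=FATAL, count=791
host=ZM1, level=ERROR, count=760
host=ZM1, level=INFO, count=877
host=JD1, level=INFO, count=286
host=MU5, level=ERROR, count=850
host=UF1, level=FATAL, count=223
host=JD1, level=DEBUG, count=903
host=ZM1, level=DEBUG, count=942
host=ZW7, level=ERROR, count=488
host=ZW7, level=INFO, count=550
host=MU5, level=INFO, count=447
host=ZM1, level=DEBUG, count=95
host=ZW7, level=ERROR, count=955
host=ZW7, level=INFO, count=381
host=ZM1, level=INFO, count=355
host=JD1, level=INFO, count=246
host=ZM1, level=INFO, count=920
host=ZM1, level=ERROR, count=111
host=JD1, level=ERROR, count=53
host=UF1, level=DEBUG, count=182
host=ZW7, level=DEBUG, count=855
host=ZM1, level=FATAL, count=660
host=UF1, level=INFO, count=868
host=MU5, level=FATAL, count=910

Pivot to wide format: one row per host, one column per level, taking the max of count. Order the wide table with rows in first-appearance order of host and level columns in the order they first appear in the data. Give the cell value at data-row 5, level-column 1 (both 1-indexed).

920

With rows in first-appearance order of host, row 5 is host=ZM1. level columns in first-appearance order: INFO, DEBUG, FATAL, ERROR; column 1 is INFO.
Long rows with host=ZM1, level=INFO: max(877, 355, 920) = 920.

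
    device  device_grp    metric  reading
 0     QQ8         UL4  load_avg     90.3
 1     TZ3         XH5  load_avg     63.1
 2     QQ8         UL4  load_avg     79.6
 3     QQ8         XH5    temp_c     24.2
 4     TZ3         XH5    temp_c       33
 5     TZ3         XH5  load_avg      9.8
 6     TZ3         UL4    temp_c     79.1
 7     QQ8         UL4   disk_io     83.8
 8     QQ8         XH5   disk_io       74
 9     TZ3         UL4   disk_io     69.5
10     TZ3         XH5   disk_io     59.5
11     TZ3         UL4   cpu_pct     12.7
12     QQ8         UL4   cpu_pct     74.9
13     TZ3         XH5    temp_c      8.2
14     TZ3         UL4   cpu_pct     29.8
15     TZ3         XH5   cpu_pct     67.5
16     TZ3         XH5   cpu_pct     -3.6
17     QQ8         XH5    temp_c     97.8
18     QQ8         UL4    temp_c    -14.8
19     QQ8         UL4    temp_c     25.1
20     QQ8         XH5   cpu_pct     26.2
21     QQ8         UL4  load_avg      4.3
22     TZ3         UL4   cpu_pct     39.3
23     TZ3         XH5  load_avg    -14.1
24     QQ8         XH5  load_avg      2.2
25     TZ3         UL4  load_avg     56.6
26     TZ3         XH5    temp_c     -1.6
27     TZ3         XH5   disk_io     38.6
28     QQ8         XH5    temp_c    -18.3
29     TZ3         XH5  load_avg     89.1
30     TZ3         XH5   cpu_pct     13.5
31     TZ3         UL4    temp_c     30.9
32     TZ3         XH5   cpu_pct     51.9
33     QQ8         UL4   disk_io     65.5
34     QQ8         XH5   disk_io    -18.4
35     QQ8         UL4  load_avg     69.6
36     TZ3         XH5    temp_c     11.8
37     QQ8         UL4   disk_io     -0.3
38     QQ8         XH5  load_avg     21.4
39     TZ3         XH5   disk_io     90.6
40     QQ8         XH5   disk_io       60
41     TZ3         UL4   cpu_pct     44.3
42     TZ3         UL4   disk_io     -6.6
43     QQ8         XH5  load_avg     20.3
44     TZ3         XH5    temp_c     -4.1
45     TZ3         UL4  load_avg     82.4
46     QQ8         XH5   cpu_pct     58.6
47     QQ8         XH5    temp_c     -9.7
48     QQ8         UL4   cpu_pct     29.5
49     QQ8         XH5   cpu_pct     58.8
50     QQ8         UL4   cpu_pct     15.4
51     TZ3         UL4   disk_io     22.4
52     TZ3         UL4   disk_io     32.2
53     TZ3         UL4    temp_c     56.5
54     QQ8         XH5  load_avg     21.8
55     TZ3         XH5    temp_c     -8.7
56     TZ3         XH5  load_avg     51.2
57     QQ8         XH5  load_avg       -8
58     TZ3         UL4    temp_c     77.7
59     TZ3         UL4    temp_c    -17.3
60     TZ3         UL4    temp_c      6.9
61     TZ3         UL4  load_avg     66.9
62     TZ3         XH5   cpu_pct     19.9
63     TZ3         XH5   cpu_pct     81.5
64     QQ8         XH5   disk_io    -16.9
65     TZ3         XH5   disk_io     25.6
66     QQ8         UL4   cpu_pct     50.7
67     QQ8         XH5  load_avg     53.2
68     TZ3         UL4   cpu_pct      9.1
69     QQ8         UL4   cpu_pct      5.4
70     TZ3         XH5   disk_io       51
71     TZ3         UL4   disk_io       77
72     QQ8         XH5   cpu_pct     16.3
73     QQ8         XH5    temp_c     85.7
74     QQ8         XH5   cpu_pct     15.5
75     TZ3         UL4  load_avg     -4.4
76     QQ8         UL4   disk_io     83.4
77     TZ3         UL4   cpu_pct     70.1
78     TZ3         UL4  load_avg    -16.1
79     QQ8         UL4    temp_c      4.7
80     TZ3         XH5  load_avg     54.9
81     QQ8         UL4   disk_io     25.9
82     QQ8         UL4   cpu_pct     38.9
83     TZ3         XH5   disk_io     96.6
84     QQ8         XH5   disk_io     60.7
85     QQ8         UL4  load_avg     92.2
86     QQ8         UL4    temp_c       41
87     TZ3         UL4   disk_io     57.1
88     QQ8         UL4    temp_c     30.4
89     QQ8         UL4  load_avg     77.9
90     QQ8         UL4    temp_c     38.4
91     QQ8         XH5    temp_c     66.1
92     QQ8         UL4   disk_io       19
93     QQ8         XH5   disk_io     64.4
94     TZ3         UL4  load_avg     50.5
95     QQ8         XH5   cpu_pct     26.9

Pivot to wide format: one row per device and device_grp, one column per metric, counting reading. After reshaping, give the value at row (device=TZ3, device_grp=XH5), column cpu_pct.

Rows with device=TZ3, device_grp=XH5 and metric=cpu_pct: reading values are 67.5, -3.6, 13.5, 51.9, 19.9, 81.5.
6 rows match — count = 6.

6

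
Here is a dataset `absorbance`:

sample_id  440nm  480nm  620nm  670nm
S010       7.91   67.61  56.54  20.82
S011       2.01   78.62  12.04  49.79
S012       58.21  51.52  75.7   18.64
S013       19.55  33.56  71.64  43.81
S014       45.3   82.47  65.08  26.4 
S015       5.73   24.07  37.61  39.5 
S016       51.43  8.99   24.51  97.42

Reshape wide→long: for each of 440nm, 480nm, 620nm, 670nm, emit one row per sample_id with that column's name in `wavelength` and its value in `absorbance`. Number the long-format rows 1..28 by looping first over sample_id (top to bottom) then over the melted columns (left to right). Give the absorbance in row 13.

28 rows total (7 × 4). Row 13: index ⌊(13-1)/4⌋ = 3 into sample_id → S013; (13-1) mod 4 = 0 into the melted columns → 440nm.
So row 13 is (S013, 440nm, 19.55); absorbance = 19.55.

19.55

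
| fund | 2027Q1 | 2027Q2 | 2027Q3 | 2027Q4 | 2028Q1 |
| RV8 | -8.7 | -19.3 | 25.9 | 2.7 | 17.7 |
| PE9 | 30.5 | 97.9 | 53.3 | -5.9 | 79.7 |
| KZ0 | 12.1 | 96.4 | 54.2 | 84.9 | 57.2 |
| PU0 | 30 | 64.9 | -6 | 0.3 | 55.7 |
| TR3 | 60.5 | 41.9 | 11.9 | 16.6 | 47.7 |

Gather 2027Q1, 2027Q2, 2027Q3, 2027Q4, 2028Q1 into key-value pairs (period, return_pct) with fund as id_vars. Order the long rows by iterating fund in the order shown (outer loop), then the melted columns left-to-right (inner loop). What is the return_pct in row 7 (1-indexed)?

97.9

25 rows total (5 × 5). Row 7: index ⌊(7-1)/5⌋ = 1 into fund → PE9; (7-1) mod 5 = 1 into the melted columns → 2027Q2.
So row 7 is (PE9, 2027Q2, 97.9); return_pct = 97.9.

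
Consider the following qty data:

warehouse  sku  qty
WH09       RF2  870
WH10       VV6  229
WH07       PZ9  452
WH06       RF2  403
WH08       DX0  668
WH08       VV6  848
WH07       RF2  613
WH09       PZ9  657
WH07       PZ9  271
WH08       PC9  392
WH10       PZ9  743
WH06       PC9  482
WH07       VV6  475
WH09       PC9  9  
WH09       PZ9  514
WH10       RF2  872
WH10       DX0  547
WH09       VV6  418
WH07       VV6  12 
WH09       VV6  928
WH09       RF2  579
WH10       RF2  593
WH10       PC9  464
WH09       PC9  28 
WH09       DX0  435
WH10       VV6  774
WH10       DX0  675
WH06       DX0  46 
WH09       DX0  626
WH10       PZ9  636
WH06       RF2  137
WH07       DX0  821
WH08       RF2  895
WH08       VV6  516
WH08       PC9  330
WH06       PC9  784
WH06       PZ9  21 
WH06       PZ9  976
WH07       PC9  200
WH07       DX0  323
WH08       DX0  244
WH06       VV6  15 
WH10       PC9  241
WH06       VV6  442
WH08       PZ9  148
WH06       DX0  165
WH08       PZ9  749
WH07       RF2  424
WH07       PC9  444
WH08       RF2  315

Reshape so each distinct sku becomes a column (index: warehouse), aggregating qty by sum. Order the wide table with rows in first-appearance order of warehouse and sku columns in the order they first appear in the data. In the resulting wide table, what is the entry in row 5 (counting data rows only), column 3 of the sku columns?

With rows in first-appearance order of warehouse, row 5 is warehouse=WH08. sku columns in first-appearance order: RF2, VV6, PZ9, DX0, PC9; column 3 is PZ9.
Long rows with warehouse=WH08, sku=PZ9: 148 + 749 = 897.

897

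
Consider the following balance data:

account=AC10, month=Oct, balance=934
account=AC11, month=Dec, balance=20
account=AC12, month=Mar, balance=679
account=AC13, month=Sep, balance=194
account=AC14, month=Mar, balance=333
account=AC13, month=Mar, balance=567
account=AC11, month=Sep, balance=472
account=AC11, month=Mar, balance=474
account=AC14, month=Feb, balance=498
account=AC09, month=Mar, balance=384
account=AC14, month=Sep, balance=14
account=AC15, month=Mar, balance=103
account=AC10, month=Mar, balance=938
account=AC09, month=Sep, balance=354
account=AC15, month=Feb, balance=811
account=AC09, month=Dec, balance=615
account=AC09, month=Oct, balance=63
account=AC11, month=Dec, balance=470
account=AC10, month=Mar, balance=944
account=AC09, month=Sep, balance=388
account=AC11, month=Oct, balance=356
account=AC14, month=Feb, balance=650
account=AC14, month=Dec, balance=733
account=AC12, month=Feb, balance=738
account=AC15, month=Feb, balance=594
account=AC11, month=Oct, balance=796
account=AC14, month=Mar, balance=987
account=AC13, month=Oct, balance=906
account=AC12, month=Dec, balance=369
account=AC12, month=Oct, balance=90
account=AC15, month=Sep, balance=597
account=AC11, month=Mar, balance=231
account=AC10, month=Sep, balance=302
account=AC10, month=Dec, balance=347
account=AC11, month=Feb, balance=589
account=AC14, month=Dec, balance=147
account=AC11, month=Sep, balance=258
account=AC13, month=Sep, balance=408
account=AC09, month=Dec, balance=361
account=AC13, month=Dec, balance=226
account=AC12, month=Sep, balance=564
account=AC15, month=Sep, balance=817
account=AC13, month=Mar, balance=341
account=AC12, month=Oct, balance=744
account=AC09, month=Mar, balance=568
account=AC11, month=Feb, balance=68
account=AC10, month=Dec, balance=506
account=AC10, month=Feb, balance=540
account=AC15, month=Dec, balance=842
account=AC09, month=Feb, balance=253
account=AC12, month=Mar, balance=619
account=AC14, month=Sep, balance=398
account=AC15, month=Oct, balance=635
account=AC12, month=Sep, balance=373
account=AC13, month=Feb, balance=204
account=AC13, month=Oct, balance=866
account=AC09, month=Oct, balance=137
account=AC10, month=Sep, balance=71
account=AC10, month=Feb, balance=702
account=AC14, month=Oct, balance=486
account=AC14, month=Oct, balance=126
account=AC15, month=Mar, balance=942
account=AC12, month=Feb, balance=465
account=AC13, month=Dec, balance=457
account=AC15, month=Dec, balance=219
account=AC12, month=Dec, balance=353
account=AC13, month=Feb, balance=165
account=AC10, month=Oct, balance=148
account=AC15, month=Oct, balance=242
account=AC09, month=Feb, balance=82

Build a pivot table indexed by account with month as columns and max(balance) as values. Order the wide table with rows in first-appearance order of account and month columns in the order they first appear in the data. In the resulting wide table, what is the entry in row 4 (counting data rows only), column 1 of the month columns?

With rows in first-appearance order of account, row 4 is account=AC13. month columns in first-appearance order: Oct, Dec, Mar, Sep, Feb; column 1 is Oct.
Long rows with account=AC13, month=Oct: max(906, 866) = 906.

906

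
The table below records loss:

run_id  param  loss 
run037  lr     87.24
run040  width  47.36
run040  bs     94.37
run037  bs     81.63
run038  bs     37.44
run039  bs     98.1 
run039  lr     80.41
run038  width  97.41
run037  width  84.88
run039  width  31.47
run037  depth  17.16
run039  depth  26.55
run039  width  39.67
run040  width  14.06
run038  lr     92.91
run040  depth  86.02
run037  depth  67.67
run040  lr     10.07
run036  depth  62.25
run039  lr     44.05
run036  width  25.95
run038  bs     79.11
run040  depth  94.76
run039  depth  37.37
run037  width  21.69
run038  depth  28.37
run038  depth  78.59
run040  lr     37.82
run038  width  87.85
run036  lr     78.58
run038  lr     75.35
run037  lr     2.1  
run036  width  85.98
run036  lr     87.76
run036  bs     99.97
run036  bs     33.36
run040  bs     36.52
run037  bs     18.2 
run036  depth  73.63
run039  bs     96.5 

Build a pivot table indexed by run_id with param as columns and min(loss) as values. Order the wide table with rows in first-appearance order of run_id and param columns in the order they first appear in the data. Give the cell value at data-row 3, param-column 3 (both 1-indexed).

37.44

With rows in first-appearance order of run_id, row 3 is run_id=run038. param columns in first-appearance order: lr, width, bs, depth; column 3 is bs.
Long rows with run_id=run038, param=bs: min(37.44, 79.11) = 37.44.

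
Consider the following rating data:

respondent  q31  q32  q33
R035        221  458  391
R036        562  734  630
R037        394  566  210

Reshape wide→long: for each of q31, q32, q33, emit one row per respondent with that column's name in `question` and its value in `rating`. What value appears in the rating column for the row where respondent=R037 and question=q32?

566

Unpivoting turns each (respondent, wide-column) pair into one long row.
The wide cell at row R037, column q32 holds 566, so the long row (R037, q32) has rating=566.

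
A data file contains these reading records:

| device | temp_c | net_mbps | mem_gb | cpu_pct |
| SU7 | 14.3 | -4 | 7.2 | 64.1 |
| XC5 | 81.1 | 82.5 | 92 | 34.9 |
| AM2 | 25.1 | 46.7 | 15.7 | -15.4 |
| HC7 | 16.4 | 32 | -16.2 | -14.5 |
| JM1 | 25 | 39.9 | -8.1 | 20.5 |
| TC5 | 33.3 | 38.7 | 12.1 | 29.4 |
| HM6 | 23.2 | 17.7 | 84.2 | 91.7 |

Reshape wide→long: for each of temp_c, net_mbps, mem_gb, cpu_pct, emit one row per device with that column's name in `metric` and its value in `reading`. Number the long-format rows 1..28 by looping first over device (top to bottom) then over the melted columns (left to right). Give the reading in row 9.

28 rows total (7 × 4). Row 9: index ⌊(9-1)/4⌋ = 2 into device → AM2; (9-1) mod 4 = 0 into the melted columns → temp_c.
So row 9 is (AM2, temp_c, 25.1); reading = 25.1.

25.1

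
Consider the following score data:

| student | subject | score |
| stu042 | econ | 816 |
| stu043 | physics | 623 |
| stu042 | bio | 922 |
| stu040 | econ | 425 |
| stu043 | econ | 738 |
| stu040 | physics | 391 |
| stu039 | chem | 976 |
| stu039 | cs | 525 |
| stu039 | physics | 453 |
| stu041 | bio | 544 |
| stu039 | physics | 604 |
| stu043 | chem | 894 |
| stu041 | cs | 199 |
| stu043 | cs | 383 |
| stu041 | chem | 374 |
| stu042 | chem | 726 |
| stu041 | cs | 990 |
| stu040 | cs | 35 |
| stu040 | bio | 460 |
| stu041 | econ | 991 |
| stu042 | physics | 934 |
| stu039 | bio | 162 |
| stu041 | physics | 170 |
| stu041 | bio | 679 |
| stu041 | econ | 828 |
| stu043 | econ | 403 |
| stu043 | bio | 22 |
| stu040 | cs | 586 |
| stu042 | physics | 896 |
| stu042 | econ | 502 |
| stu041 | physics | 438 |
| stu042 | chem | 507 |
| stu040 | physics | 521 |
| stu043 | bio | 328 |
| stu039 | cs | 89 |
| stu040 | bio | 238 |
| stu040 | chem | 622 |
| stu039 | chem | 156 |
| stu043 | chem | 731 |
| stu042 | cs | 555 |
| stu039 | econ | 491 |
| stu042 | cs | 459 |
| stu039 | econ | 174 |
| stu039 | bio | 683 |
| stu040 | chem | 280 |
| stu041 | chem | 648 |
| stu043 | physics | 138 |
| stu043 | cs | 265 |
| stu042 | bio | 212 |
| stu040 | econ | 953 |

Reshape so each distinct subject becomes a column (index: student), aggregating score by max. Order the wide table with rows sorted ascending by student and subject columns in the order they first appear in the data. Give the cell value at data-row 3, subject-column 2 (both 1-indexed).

With rows sorted ascending by student, row 3 is student=stu041. subject columns in first-appearance order: econ, physics, bio, chem, cs; column 2 is physics.
Long rows with student=stu041, subject=physics: max(170, 438) = 438.

438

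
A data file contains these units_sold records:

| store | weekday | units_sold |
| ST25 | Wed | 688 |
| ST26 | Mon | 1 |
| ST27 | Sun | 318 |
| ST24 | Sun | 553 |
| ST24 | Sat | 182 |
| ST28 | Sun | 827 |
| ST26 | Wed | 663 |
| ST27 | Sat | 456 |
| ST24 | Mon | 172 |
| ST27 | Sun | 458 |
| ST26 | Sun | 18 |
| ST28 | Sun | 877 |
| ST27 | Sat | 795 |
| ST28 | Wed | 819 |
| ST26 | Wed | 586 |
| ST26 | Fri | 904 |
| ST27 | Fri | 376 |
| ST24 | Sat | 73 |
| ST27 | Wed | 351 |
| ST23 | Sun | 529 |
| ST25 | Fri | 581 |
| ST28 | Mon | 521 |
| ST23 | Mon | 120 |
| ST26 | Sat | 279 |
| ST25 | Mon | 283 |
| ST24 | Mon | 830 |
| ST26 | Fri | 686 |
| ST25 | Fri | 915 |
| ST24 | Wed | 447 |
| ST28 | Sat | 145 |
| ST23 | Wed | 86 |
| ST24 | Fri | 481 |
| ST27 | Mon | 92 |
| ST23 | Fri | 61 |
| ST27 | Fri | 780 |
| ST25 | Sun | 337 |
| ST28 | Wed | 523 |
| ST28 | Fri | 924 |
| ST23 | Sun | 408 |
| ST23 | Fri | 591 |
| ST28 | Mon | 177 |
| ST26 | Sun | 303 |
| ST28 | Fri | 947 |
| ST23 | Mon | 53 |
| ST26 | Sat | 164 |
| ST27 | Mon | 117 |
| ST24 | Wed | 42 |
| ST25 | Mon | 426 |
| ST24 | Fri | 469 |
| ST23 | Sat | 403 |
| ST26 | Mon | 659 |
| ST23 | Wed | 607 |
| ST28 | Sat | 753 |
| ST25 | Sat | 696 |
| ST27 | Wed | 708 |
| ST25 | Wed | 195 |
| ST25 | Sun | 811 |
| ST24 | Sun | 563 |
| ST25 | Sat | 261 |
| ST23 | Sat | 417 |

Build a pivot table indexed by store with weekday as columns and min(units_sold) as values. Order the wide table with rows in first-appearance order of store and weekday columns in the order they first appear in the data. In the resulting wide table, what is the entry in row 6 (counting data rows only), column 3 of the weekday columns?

With rows in first-appearance order of store, row 6 is store=ST23. weekday columns in first-appearance order: Wed, Mon, Sun, Sat, Fri; column 3 is Sun.
Long rows with store=ST23, weekday=Sun: min(529, 408) = 408.

408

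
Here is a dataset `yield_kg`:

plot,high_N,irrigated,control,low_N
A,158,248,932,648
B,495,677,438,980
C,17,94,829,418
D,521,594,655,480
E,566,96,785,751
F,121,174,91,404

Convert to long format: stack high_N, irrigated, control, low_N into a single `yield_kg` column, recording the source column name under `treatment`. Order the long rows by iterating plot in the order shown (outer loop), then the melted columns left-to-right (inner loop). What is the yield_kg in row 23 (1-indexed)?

91

24 rows total (6 × 4). Row 23: index ⌊(23-1)/4⌋ = 5 into plot → F; (23-1) mod 4 = 2 into the melted columns → control.
So row 23 is (F, control, 91); yield_kg = 91.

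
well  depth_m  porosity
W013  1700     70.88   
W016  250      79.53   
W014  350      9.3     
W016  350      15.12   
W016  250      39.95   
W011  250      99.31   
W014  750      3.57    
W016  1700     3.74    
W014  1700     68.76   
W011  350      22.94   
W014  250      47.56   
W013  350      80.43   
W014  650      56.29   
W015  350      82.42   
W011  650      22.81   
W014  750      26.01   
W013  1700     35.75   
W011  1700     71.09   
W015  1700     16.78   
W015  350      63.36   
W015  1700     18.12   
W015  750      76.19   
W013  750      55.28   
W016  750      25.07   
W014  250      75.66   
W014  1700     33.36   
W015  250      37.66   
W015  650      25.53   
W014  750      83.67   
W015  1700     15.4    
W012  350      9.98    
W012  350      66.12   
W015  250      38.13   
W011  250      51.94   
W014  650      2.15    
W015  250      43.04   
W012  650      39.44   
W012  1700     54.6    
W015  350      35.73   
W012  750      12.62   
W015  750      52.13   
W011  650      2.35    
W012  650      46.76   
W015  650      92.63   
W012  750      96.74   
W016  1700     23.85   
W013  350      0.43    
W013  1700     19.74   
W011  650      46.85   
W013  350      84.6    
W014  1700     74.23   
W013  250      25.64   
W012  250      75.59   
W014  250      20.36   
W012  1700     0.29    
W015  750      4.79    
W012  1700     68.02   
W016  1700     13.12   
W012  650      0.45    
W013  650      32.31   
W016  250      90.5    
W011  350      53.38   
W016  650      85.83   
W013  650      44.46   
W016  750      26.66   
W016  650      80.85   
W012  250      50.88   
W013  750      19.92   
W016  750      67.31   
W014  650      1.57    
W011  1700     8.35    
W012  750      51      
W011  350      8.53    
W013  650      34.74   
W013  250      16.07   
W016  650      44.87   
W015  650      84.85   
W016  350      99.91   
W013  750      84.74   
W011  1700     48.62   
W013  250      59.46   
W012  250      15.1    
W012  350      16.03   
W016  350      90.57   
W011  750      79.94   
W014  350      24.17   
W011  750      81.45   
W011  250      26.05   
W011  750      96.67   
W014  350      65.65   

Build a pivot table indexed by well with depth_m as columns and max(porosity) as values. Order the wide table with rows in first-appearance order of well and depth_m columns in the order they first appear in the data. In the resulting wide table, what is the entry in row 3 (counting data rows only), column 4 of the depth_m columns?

83.67

With rows in first-appearance order of well, row 3 is well=W014. depth_m columns in first-appearance order: 1700, 250, 350, 750, 650; column 4 is 750.
Long rows with well=W014, depth_m=750: max(3.57, 26.01, 83.67) = 83.67.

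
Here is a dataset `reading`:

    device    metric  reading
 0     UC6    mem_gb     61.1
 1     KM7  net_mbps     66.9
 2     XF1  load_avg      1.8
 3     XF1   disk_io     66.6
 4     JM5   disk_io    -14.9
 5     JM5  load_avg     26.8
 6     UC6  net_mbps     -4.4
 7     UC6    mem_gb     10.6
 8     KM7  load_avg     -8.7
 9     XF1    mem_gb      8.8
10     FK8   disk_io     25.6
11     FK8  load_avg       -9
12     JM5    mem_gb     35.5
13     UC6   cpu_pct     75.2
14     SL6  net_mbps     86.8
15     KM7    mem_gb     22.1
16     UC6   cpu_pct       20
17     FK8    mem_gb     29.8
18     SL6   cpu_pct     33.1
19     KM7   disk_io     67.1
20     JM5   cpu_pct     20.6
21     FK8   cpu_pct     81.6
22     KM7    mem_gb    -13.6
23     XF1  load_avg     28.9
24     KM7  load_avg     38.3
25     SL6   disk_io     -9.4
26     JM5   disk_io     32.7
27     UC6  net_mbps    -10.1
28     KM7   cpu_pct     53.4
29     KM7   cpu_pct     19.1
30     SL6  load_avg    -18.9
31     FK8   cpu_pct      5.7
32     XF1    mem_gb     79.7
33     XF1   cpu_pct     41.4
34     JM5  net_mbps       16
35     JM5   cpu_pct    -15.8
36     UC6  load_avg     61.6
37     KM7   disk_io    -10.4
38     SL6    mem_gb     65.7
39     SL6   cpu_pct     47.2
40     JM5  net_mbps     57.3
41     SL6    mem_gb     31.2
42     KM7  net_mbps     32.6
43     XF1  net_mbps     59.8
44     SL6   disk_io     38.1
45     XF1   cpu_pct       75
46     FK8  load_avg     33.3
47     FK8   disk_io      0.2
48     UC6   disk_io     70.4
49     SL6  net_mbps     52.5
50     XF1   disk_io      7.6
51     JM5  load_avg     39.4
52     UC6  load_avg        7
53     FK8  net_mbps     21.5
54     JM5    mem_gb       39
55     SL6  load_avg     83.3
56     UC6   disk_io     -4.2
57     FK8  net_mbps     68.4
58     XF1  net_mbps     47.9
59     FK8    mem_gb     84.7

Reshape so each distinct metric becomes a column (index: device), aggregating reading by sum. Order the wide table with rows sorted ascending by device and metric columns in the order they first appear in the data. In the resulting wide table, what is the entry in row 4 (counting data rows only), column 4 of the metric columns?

28.7

With rows sorted ascending by device, row 4 is device=SL6. metric columns in first-appearance order: mem_gb, net_mbps, load_avg, disk_io, cpu_pct; column 4 is disk_io.
Long rows with device=SL6, metric=disk_io: -9.4 + 38.1 = 28.7.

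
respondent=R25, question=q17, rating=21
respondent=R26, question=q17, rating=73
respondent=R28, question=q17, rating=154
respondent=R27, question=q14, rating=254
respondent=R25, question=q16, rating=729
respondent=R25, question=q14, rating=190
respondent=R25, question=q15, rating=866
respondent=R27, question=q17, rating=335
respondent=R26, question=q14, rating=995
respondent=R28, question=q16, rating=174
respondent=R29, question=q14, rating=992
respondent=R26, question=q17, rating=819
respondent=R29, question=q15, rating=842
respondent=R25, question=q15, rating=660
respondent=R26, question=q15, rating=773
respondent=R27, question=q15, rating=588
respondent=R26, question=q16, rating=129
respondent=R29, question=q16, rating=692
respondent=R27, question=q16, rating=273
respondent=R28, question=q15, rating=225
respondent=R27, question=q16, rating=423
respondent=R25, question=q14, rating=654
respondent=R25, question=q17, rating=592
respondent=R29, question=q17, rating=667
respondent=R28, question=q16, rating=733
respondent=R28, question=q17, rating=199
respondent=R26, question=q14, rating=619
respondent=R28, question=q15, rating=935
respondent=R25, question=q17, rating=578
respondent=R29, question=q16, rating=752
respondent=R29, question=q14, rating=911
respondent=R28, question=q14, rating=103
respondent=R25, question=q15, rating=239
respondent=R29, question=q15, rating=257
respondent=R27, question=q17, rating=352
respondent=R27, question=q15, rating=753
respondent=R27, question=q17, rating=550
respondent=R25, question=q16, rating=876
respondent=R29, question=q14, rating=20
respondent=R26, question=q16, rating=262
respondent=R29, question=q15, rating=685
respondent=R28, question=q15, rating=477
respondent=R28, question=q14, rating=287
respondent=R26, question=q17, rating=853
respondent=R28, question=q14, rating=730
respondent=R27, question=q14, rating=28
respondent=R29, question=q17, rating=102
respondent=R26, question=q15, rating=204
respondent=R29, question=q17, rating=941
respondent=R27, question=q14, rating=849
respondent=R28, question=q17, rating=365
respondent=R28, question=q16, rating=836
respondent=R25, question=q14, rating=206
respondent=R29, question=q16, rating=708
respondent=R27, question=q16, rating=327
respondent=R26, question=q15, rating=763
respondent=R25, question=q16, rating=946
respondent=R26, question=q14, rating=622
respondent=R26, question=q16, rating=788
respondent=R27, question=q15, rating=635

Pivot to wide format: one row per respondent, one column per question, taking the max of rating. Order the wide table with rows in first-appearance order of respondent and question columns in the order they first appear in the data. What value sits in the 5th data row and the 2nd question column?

992

With rows in first-appearance order of respondent, row 5 is respondent=R29. question columns in first-appearance order: q17, q14, q16, q15; column 2 is q14.
Long rows with respondent=R29, question=q14: max(992, 911, 20) = 992.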